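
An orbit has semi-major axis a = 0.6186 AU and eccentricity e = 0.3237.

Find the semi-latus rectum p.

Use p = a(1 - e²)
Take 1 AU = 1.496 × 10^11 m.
a = 0.6186 AU = 9.25426 × 10^10 m
e = 0.3237,  e² = 0.104782,  1 − e² = 0.895218
p = a(1 − e²) = 9.25426 × 10^10 m × 0.895218 = 8.28458 × 10^10 m ≈ 0.5538 AU

Final answer: p = 0.5538 AU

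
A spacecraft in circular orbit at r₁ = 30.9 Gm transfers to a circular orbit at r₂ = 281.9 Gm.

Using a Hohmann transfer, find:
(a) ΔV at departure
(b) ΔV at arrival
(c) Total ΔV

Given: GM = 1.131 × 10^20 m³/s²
r₁ = 30.9 Gm = 3.09 × 10^10 m
r₂ = 281.9 Gm = 2.819 × 10^11 m
GM = 1.131 × 10^20 m³/s²
Transfer ellipse: a_t = (r₁ + r₂)/2 = 1.564 × 10^11 m
Circular speed at r₁: v₁ = √(GM/r₁) = 60499.5 m/s
Transfer speed at r₁ (periapsis): v₁ₜ = √(GM(2/r₁ − 1/a_t)) = 81223.4 m/s
(a) ΔV₁ = v₁ₜ − v₁ = 20723.9 m/s ≈ 20.72 km/s
Circular speed at r₂: v₂ = √(GM/r₂) = 20030.1 m/s
Transfer speed at r₂ (apoapsis): v₂ₜ = √(GM(2/r₂ − 1/a_t)) = 8903.17 m/s
(b) ΔV₂ = v₂ − v₂ₜ = 11127 m/s ≈ 11.13 km/s
(c) ΔV_total = ΔV₁ + ΔV₂ = 31850.8 m/s ≈ 31.85 km/s

Final answer:
(a) ΔV₁ = 20.72 km/s
(b) ΔV₂ = 11.13 km/s
(c) ΔV_total = 31.85 km/s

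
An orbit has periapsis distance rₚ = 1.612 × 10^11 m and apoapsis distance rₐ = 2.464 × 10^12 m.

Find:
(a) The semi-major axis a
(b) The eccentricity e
rₚ = 1.612 × 10^11 m
rₐ = 2.464 × 10^12 m
(a) a = (rₚ + rₐ)/2 = 1.3126 × 10^12 m ≈ 1.313 × 10^12 m
(b) e = (rₐ − rₚ)/(rₐ + rₚ) = (2.3028 × 10^12) / (2.6252 × 10^12) = 0.87719

Final answer:
(a) a = 1.313 × 10^12 m
(b) e = 0.8772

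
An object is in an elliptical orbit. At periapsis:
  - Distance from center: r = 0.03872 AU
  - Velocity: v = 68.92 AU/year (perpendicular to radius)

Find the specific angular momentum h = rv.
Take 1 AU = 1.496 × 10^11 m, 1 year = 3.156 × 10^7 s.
r = 0.03872 AU = 5.79251 × 10^9 m
v = 68.92 AU/year = 326693 m/s
h = rv = 5.79251 × 10^9 × 326693 = 1.89237 × 10^15 m²/s ≈ 1.892 × 10^15 m²/s

Final answer: h = 1.892 × 10^15 m²/s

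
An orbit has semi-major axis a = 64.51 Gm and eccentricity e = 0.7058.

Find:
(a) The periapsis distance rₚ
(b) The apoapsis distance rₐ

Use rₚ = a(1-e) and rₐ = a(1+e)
a = 64.51 Gm = 6.451 × 10^10 m
e = 0.7058:  1 − e = 0.2942,  1 + e = 1.7058
(a) rₚ = a(1 − e) = 6.451 × 10^10 m × 0.2942 = 1.89788 × 10^10 m ≈ 18.98 Gm
(b) rₐ = a(1 + e) = 6.451 × 10^10 m × 1.7058 = 1.10041 × 10^11 m ≈ 110 Gm

Final answer:
(a) rₚ = 18.98 Gm
(b) rₐ = 110 Gm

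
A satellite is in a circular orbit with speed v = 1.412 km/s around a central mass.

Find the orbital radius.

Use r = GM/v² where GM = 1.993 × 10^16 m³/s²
v = 1.412 km/s = 1412 m/s
GM = 1.993 × 10^16 m³/s²
v² = 1.99374 × 10^6 m²/s²
r = GM/v² = (1.993 × 10^16) / (1.99374 × 10^6) = 9.99627 × 10^9 m ≈ 9.996 Gm

Final answer: 9.996 Gm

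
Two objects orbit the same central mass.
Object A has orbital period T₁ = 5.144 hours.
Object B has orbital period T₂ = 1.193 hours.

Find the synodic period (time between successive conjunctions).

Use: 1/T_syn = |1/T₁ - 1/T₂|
T₁ = 5.144 hours = 18518.4 s
T₂ = 1.193 hours = 4294.8 s
1/T₁ = 5.40003 × 10^-5 s⁻¹
1/T₂ = 0.00023284 s⁻¹
|1/T₁ − 1/T₂| = 0.000178839 s⁻¹
T_syn = 1 / |1/T₁ − 1/T₂| = 5591.61 s ≈ 1.553 hours

Final answer: T_syn = 1.553 hours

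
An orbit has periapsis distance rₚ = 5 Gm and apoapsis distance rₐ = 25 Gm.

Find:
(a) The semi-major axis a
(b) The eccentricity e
rₚ = 5 Gm = 5 × 10^9 m
rₐ = 25 Gm = 2.5 × 10^10 m
(a) a = (rₚ + rₐ)/2 = 1.5 × 10^10 m ≈ 15 Gm
(b) e = (rₐ − rₚ)/(rₐ + rₚ) = (2 × 10^10) / (3 × 10^10) = 0.666667

Final answer:
(a) a = 15 Gm
(b) e = 0.6667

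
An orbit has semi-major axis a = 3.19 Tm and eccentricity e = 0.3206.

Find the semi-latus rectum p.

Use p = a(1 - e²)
a = 3.19 Tm = 3.19 × 10^12 m
e = 0.3206,  e² = 0.102784,  1 − e² = 0.897216
p = a(1 − e²) = 3.19 × 10^12 m × 0.897216 = 2.86212 × 10^12 m ≈ 2.862 Tm

Final answer: p = 2.862 Tm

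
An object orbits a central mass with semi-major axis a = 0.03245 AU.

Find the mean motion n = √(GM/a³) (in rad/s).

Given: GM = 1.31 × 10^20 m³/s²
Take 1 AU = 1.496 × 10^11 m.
a = 0.03245 AU = 4.85452 × 10^9 m
GM = 1.31 × 10^20 m³/s²
a³ = 1.14403 × 10^29 m³
GM/a³ = (1.31 × 10^20) / (1.14403 × 10^29) = 1.14507 × 10^-9 s⁻²
n = √(GM/a³) = 3.38389 × 10^-5 rad/s ≈ 3.384 × 10^-5 rad/s

Final answer: n = 3.384 × 10^-5 rad/s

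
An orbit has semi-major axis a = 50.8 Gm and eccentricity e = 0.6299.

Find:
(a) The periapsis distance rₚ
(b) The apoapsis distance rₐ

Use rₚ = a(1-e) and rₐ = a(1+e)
a = 50.8 Gm = 5.08 × 10^10 m
e = 0.6299:  1 − e = 0.3701,  1 + e = 1.6299
(a) rₚ = a(1 − e) = 5.08 × 10^10 m × 0.3701 = 1.88011 × 10^10 m ≈ 18.8 Gm
(b) rₐ = a(1 + e) = 5.08 × 10^10 m × 1.6299 = 8.27989 × 10^10 m ≈ 82.8 Gm

Final answer:
(a) rₚ = 18.8 Gm
(b) rₐ = 82.8 Gm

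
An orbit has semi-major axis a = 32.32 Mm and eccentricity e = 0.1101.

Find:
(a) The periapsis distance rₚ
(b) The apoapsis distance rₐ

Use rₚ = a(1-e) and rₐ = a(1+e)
a = 32.32 Mm = 3.232 × 10^7 m
e = 0.1101:  1 − e = 0.8899,  1 + e = 1.1101
(a) rₚ = a(1 − e) = 3.232 × 10^7 m × 0.8899 = 2.87616 × 10^7 m ≈ 28.76 Mm
(b) rₐ = a(1 + e) = 3.232 × 10^7 m × 1.1101 = 3.58784 × 10^7 m ≈ 35.88 Mm

Final answer:
(a) rₚ = 28.76 Mm
(b) rₐ = 35.88 Mm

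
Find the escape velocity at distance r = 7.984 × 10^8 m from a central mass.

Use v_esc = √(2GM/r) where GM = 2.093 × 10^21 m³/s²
r = 7.984 × 10^8 m
GM = 2.093 × 10^21 m³/s²
2GM/r = 2 × (2.093 × 10^21) / (7.984 × 10^8) = 5.24299 × 10^12 m²/s²
v_esc = √(2GM/r) = 2.28976 × 10^6 m/s ≈ 2290 km/s

Final answer: 2290 km/s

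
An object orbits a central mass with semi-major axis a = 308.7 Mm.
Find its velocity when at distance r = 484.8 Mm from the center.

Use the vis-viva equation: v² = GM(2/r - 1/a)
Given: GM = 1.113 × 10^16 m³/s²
a = 308.7 Mm = 3.087 × 10^8 m
r = 484.8 Mm = 4.848 × 10^8 m
GM = 1.113 × 10^16 m³/s²
2/r − 1/a = 4.12541 × 10^-9 − 3.23939 × 10^-9 = 8.86022 × 10^-10 m⁻¹
v² = GM (2/r − 1/a) = 9.86142 × 10^6 m²/s²
v = 3140.29 m/s ≈ 3.14 km/s

Final answer: 3.14 km/s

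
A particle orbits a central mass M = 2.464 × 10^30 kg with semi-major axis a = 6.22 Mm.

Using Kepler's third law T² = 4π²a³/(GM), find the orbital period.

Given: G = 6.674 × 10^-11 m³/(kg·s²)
M = 2.464 × 10^30 kg
GM = G × M = 6.674 × 10^-11 × 2.464 × 10^30 = 1.64447 × 10^20 m³/s²
a = 6.22 Mm = 6.22 × 10^6 m
a³ = 2.40642 × 10^20 m³
T = 2π √(a³/GM) = 2π √((2.40642 × 10^20) / (1.64447 × 10^20)) = 2π × 1.20968 s
T = 7.60067 s ≈ 7.601 seconds

Final answer: 7.601 seconds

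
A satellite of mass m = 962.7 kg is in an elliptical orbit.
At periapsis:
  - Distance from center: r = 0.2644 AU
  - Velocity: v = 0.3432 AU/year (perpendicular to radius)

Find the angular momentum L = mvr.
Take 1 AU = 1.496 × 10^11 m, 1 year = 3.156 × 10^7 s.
r = 0.2644 AU = 3.95542 × 10^10 m
v = 0.3432 AU/year = 1626.83 m/s
vr = 1626.83 × 3.95542 × 10^10 = 6.4348 × 10^13 m²/s
L = m × vr = 962.7 × 6.4348 × 10^13 = 6.19478 × 10^16 kg·m²/s ≈ 6.195 × 10^16 kg·m²/s

Final answer: L = 6.195 × 10^16 kg·m²/s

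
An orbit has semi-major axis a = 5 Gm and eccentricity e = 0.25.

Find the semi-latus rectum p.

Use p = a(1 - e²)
a = 5 Gm = 5 × 10^9 m
e = 0.25,  e² = 0.0625,  1 − e² = 0.9375
p = a(1 − e²) = 5 × 10^9 m × 0.9375 = 4.6875 × 10^9 m ≈ 4.688 Gm

Final answer: p = 4.688 Gm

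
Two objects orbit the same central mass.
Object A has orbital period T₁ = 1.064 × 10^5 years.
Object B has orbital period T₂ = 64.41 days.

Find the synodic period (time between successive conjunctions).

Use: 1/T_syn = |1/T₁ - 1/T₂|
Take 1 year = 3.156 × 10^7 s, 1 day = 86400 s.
T₁ = 1.064 × 10^5 years = 3.35798 × 10^12 s
T₂ = 64.41 days = 5.56502 × 10^6 s
1/T₁ = 2.97798 × 10^-13 s⁻¹
1/T₂ = 1.79694 × 10^-7 s⁻¹
|1/T₁ − 1/T₂| = 1.79693 × 10^-7 s⁻¹
T_syn = 1 / |1/T₁ − 1/T₂| = 5.56503 × 10^6 s ≈ 64.41 days

Final answer: T_syn = 64.41 days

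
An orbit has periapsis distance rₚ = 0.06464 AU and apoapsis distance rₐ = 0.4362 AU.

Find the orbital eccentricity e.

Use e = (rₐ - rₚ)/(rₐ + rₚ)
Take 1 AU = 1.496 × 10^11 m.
rₚ = 0.06464 AU = 9.67014 × 10^9 m
rₐ = 0.4362 AU = 6.52555 × 10^10 m
rₐ − rₚ = 5.55854 × 10^10 m
rₐ + rₚ = 7.49257 × 10^10 m
e = (rₐ − rₚ)/(rₐ + rₚ) = 0.741874

Final answer: e = 0.7419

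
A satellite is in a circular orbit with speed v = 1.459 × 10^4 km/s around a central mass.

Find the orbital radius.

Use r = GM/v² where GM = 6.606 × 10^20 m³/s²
v = 1.459 × 10^4 km/s = 1.459 × 10^7 m/s
GM = 6.606 × 10^20 m³/s²
v² = 2.12868 × 10^14 m²/s²
r = GM/v² = (6.606 × 10^20) / (2.12868 × 10^14) = 3.10333 × 10^6 m ≈ 3.103 Mm

Final answer: 3.103 Mm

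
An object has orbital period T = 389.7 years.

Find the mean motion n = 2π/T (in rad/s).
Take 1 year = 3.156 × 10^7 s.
T = 389.7 years = 1.22989 × 10^10 s
n = 2π / (1.22989 × 10^10 s) = 5.10872 × 10^-10 rad/s ≈ 5.109 × 10^-10 rad/s

Final answer: n = 5.109 × 10^-10 rad/s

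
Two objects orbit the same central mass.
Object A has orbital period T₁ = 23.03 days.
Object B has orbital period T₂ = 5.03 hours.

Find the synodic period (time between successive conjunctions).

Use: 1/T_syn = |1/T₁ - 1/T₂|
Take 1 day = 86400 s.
T₁ = 23.03 days = 1.98979 × 10^6 s
T₂ = 5.03 hours = 18108 s
1/T₁ = 5.02565 × 10^-7 s⁻¹
1/T₂ = 5.52242 × 10^-5 s⁻¹
|1/T₁ − 1/T₂| = 5.47216 × 10^-5 s⁻¹
T_syn = 1 / |1/T₁ − 1/T₂| = 18274.3 s ≈ 5.076 hours

Final answer: T_syn = 5.076 hours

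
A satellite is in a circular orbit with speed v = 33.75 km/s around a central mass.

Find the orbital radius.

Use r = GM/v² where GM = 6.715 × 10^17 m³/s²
v = 33.75 km/s = 33750 m/s
GM = 6.715 × 10^17 m³/s²
v² = 1.13906 × 10^9 m²/s²
r = GM/v² = (6.715 × 10^17) / (1.13906 × 10^9) = 5.8952 × 10^8 m ≈ 5.895 × 10^8 m

Final answer: 5.895 × 10^8 m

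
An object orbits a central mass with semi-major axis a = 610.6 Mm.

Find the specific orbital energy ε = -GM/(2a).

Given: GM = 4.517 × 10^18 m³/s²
a = 610.6 Mm = 6.106 × 10^8 m
GM = 4.517 × 10^18 m³/s²
2a = 1.2212 × 10^9 m
ε = −GM/(2a) = -3.69882 × 10^9 J/kg ≈ -3.699 GJ/kg

Final answer: -3.699 GJ/kg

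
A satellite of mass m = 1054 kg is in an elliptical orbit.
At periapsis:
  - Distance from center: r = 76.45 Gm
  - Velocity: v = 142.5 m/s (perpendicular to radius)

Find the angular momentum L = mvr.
r = 76.45 Gm = 7.645 × 10^10 m
v = 142.5 m/s
vr = 142.5 × 7.645 × 10^10 = 1.08941 × 10^13 m²/s
L = m × vr = 1054 × 1.08941 × 10^13 = 1.14824 × 10^16 kg·m²/s ≈ 1.148 × 10^16 kg·m²/s

Final answer: L = 1.148 × 10^16 kg·m²/s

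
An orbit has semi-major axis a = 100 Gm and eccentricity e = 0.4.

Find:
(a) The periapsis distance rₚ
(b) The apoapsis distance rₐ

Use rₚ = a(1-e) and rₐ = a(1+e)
a = 100 Gm = 1 × 10^11 m
e = 0.4:  1 − e = 0.6,  1 + e = 1.4
(a) rₚ = a(1 − e) = 1 × 10^11 m × 0.6 = 6 × 10^10 m ≈ 60 Gm
(b) rₐ = a(1 + e) = 1 × 10^11 m × 1.4 = 1.4 × 10^11 m ≈ 140 Gm

Final answer:
(a) rₚ = 60 Gm
(b) rₐ = 140 Gm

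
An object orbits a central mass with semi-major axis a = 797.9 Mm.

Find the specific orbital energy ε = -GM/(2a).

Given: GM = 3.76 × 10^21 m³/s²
a = 797.9 Mm = 7.979 × 10^8 m
GM = 3.76 × 10^21 m³/s²
2a = 1.5958 × 10^9 m
ε = −GM/(2a) = -2.35618 × 10^12 J/kg ≈ -2356 GJ/kg

Final answer: -2356 GJ/kg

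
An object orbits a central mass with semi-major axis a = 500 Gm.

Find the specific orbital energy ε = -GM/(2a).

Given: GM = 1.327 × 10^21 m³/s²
a = 500 Gm = 5 × 10^11 m
GM = 1.327 × 10^21 m³/s²
2a = 1 × 10^12 m
ε = −GM/(2a) = -1.327 × 10^9 J/kg ≈ -1.327 GJ/kg

Final answer: -1.327 GJ/kg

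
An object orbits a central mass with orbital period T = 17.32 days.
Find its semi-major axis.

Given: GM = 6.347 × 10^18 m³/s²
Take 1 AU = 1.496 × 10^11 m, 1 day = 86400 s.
T = 17.32 days = 1.49645 × 10^6 s
GM = 6.347 × 10^18 m³/s²
Kepler's third law: a³ = GM T² / (4π²)
T² = 2.23936 × 10^12 s²
a³ = (6.347 × 10^18) × (2.23936 × 10^12) / (4π²) = 3.60024 × 10^29 m³
a = (a³)^(1/3) = 7.11395 × 10^9 m ≈ 0.04755 AU

Final answer: 0.04755 AU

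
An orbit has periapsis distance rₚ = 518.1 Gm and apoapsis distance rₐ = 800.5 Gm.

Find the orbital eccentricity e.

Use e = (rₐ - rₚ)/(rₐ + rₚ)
rₚ = 518.1 Gm = 5.181 × 10^11 m
rₐ = 800.5 Gm = 8.005 × 10^11 m
rₐ − rₚ = 2.824 × 10^11 m
rₐ + rₚ = 1.3186 × 10^12 m
e = (rₐ − rₚ)/(rₐ + rₚ) = 0.214167

Final answer: e = 0.2142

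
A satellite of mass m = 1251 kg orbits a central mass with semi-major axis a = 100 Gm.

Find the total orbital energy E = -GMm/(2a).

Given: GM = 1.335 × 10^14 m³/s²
a = 100 Gm = 1 × 10^11 m
GM = 1.335 × 10^14 m³/s²
2a = 2 × 10^11 m
GMm = 1.335 × 10^14 × 1251 = 1.67008 × 10^17 m³·kg/s²
E = −GMm/(2a) = -835042 J ≈ -835 kJ

Final answer: -835 kJ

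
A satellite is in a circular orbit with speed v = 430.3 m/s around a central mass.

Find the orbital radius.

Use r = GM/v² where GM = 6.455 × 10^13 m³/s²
v = 430.3 m/s
GM = 6.455 × 10^13 m³/s²
v² = 185158 m²/s²
r = GM/v² = (6.455 × 10^13) / 185158 = 3.48621 × 10^8 m ≈ 3.486 × 10^8 m

Final answer: 3.486 × 10^8 m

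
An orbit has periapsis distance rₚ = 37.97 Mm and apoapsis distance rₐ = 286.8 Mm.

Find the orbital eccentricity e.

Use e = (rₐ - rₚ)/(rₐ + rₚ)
rₚ = 37.97 Mm = 3.797 × 10^7 m
rₐ = 286.8 Mm = 2.868 × 10^8 m
rₐ − rₚ = 2.4883 × 10^8 m
rₐ + rₚ = 3.2477 × 10^8 m
e = (rₐ − rₚ)/(rₐ + rₚ) = 0.766173

Final answer: e = 0.7662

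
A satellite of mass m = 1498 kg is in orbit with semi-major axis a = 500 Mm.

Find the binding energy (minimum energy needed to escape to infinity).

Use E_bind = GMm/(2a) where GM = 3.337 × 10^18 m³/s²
a = 500 Mm = 5 × 10^8 m
GM = 3.337 × 10^18 m³/s²
m = 1498 kg
GMm = 3.337 × 10^18 × 1498 = 4.99883 × 10^21 m³·kg/s²
2a = 1 × 10^9 m
E_bind = GMm/(2a) = 4.99883 × 10^12 J ≈ 4.999 TJ

Final answer: 4.999 TJ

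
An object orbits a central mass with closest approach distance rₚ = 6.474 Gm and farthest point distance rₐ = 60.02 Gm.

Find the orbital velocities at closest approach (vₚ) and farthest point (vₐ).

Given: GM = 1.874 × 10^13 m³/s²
rₚ = 6.474 Gm = 6.474 × 10^9 m
rₐ = 60.02 Gm = 6.002 × 10^10 m
GM = 1.874 × 10^13 m³/s²
a = (rₚ + rₐ)/2 = 3.3247 × 10^10 m
Vis-viva: v² = GM (2/r − 1/a)
vₚ² = 1.874 × 10^13 × (3.08928 × 10^-10 − 3.00779 × 10^-11) = 5225.65 m²/s²
vₚ = 72.2887 m/s ≈ 72.29 m/s
vₐ² = 1.874 × 10^13 × (3.33222 × 10^-11 − 3.00779 × 10^-11) = 60.7986 m²/s²
vₐ = 7.79735 m/s ≈ 7.797 m/s

Final answer: vₚ = 72.29 m/s, vₐ = 7.797 m/s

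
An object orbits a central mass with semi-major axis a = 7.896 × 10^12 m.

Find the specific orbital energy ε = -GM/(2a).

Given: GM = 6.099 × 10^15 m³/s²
a = 7.896 × 10^12 m
GM = 6.099 × 10^15 m³/s²
2a = 1.5792 × 10^13 m
ε = −GM/(2a) = -386.208 J/kg ≈ -386.2 J/kg

Final answer: -386.2 J/kg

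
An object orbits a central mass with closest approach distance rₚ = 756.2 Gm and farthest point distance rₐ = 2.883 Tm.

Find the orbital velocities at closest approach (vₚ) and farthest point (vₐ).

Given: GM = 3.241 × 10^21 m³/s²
rₚ = 756.2 Gm = 7.562 × 10^11 m
rₐ = 2.883 Tm = 2.883 × 10^12 m
GM = 3.241 × 10^21 m³/s²
a = (rₚ + rₐ)/2 = 1.8196 × 10^12 m
Vis-viva: v² = GM (2/r − 1/a)
vₚ² = 3.241 × 10^21 × (2.6448 × 10^-12 − 5.49571 × 10^-13) = 6.79065 × 10^9 m²/s²
vₚ = 82405.4 m/s ≈ 82.41 km/s
vₐ² = 3.241 × 10^21 × (6.93722 × 10^-13 − 5.49571 × 10^-13) = 4.67192 × 10^8 m²/s²
vₐ = 21614.6 m/s ≈ 21.61 km/s

Final answer: vₚ = 82.41 km/s, vₐ = 21.61 km/s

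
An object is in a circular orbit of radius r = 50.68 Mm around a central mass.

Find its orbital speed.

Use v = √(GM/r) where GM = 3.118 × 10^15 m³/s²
r = 50.68 Mm = 5.068 × 10^7 m
GM = 3.118 × 10^15 m³/s²
GM/r = (3.118 × 10^15) / (5.068 × 10^7) = 6.15233 × 10^7 m²/s²
v = √(GM/r) = 7843.68 m/s ≈ 7.844 km/s

Final answer: 7.844 km/s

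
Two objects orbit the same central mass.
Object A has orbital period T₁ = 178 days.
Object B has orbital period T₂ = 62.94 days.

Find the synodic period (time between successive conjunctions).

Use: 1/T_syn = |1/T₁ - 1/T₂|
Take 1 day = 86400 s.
T₁ = 178 days = 1.53792 × 10^7 s
T₂ = 62.94 days = 5.43802 × 10^6 s
1/T₁ = 6.50229 × 10^-8 s⁻¹
1/T₂ = 1.83891 × 10^-7 s⁻¹
|1/T₁ − 1/T₂| = 1.18868 × 10^-7 s⁻¹
T_syn = 1 / |1/T₁ − 1/T₂| = 8.41271 × 10^6 s ≈ 97.37 days

Final answer: T_syn = 97.37 days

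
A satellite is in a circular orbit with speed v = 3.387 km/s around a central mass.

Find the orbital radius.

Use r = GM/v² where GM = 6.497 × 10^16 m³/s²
v = 3.387 km/s = 3387 m/s
GM = 6.497 × 10^16 m³/s²
v² = 1.14718 × 10^7 m²/s²
r = GM/v² = (6.497 × 10^16) / (1.14718 × 10^7) = 5.66347 × 10^9 m ≈ 5.663 × 10^9 m

Final answer: 5.663 × 10^9 m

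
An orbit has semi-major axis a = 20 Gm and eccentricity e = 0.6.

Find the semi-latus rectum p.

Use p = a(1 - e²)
a = 20 Gm = 2 × 10^10 m
e = 0.6,  e² = 0.36,  1 − e² = 0.64
p = a(1 − e²) = 2 × 10^10 m × 0.64 = 1.28 × 10^10 m ≈ 12.8 Gm

Final answer: p = 12.8 Gm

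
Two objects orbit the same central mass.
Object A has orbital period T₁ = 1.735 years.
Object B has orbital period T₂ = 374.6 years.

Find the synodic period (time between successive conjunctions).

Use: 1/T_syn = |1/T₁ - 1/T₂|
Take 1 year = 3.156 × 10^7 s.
T₁ = 1.735 years = 5.47566 × 10^7 s
T₂ = 374.6 years = 1.18224 × 10^10 s
1/T₁ = 1.82626 × 10^-8 s⁻¹
1/T₂ = 8.45854 × 10^-11 s⁻¹
|1/T₁ − 1/T₂| = 1.81781 × 10^-8 s⁻¹
T_syn = 1 / |1/T₁ − 1/T₂| = 5.50114 × 10^7 s ≈ 1.743 years

Final answer: T_syn = 1.743 years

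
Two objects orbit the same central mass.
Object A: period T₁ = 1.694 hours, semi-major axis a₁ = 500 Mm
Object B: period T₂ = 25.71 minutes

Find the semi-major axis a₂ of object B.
T₁ = 1.694 hours = 6098.4 s
T₂ = 25.71 minutes = 1542.6 s
a₁ = 500 Mm = 5 × 10^8 m
Kepler's third law: (T₂/T₁)² = (a₂/a₁)³  ⇒  a₂ = a₁ (T₂/T₁)^(2/3)
T₂/T₁ = 0.252952
(T₂/T₁)^(2/3) = 0.399968
a₂ = 5 × 10^8 m × 0.399968 = 1.99984 × 10^8 m ≈ 200 Mm

Final answer: a₂ = 200 Mm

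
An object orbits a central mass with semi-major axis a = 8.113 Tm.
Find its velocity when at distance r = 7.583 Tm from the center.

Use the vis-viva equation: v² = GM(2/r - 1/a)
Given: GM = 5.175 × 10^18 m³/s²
a = 8.113 Tm = 8.113 × 10^12 m
r = 7.583 Tm = 7.583 × 10^12 m
GM = 5.175 × 10^18 m³/s²
2/r − 1/a = 2.63748 × 10^-13 − 1.23259 × 10^-13 = 1.40489 × 10^-13 m⁻¹
v² = GM (2/r − 1/a) = 727030 m²/s²
v = 852.661 m/s ≈ 852.7 m/s

Final answer: 852.7 m/s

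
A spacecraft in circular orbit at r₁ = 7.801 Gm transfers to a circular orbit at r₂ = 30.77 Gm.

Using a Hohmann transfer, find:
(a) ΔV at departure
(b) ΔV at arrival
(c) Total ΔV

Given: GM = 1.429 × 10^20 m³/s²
r₁ = 7.801 Gm = 7.801 × 10^9 m
r₂ = 30.77 Gm = 3.077 × 10^10 m
GM = 1.429 × 10^20 m³/s²
Transfer ellipse: a_t = (r₁ + r₂)/2 = 1.92855 × 10^10 m
Circular speed at r₁: v₁ = √(GM/r₁) = 135345 m/s
Transfer speed at r₁ (periapsis): v₁ₜ = √(GM(2/r₁ − 1/a_t)) = 170958 m/s
(a) ΔV₁ = v₁ₜ − v₁ = 35613.3 m/s ≈ 35.61 km/s
Circular speed at r₂: v₂ = √(GM/r₂) = 68147.9 m/s
Transfer speed at r₂ (apoapsis): v₂ₜ = √(GM(2/r₂ − 1/a_t)) = 43342.3 m/s
(b) ΔV₂ = v₂ − v₂ₜ = 24805.6 m/s ≈ 24.81 km/s
(c) ΔV_total = ΔV₁ + ΔV₂ = 60418.9 m/s ≈ 60.42 km/s

Final answer:
(a) ΔV₁ = 35.61 km/s
(b) ΔV₂ = 24.81 km/s
(c) ΔV_total = 60.42 km/s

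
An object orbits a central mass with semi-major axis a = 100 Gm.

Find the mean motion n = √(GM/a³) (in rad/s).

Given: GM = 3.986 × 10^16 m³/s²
a = 100 Gm = 1 × 10^11 m
GM = 3.986 × 10^16 m³/s²
a³ = 1 × 10^33 m³
GM/a³ = (3.986 × 10^16) / (1 × 10^33) = 3.986 × 10^-17 s⁻²
n = √(GM/a³) = 6.31348 × 10^-9 rad/s ≈ 6.313 × 10^-9 rad/s

Final answer: n = 6.313 × 10^-9 rad/s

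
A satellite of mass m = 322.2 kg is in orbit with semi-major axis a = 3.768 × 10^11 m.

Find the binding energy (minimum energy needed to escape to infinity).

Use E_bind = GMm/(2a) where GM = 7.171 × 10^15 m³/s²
a = 3.768 × 10^11 m
GM = 7.171 × 10^15 m³/s²
m = 322.2 kg
GMm = 7.171 × 10^15 × 322.2 = 2.3105 × 10^18 m³·kg/s²
2a = 7.536 × 10^11 m
E_bind = GMm/(2a) = 3.06595 × 10^6 J ≈ 3.066 MJ

Final answer: 3.066 MJ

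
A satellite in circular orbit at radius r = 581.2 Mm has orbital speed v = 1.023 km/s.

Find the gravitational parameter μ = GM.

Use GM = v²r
r = 581.2 Mm = 5.812 × 10^8 m
v = 1.023 km/s = 1023 m/s
v² = 1.04653 × 10^6 m²/s²
GM = v²r = 1.04653 × 10^6 × 5.812 × 10^8 = 6.08243 × 10^14 m³/s²
GM ≈ 6.082 × 10^14 m³/s²

Final answer: GM = 6.082 × 10^14 m³/s²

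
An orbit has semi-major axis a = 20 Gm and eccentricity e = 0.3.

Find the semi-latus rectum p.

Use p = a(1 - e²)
a = 20 Gm = 2 × 10^10 m
e = 0.3,  e² = 0.09,  1 − e² = 0.91
p = a(1 − e²) = 2 × 10^10 m × 0.91 = 1.82 × 10^10 m ≈ 18.2 Gm

Final answer: p = 18.2 Gm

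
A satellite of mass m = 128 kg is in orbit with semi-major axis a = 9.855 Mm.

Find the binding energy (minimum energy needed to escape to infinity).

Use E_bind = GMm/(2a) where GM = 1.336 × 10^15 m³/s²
a = 9.855 Mm = 9.855 × 10^6 m
GM = 1.336 × 10^15 m³/s²
m = 128 kg
GMm = 1.336 × 10^15 × 128 = 1.71008 × 10^17 m³·kg/s²
2a = 1.971 × 10^7 m
E_bind = GMm/(2a) = 8.6762 × 10^9 J ≈ 8.676 GJ

Final answer: 8.676 GJ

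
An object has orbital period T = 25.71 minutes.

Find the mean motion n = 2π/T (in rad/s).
T = 25.71 minutes = 1542.6 s
n = 2π / 1542.6 s = 0.00407311 rad/s ≈ 0.004073 rad/s

Final answer: n = 0.004073 rad/s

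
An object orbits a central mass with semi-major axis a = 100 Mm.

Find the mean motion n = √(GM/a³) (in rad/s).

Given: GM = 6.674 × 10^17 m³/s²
a = 100 Mm = 1 × 10^8 m
GM = 6.674 × 10^17 m³/s²
a³ = 1 × 10^24 m³
GM/a³ = (6.674 × 10^17) / (1 × 10^24) = 6.674 × 10^-7 s⁻²
n = √(GM/a³) = 0.000816946 rad/s ≈ 0.0008169 rad/s

Final answer: n = 0.0008169 rad/s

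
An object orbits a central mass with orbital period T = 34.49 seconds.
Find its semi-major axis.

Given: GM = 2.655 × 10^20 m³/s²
T = 34.49 seconds
GM = 2.655 × 10^20 m³/s²
Kepler's third law: a³ = GM T² / (4π²)
T² = 1189.56 s²
a³ = (2.655 × 10^20) × 1189.56 / (4π²) = 8.00002 × 10^21 m³
a = (a³)^(1/3) = 2 × 10^7 m ≈ 20 Mm

Final answer: 20 Mm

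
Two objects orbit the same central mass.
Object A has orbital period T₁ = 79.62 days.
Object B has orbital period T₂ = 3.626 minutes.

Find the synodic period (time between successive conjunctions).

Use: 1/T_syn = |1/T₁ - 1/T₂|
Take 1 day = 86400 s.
T₁ = 79.62 days = 6.87917 × 10^6 s
T₂ = 3.626 minutes = 217.56 s
1/T₁ = 1.45366 × 10^-7 s⁻¹
1/T₂ = 0.00459643 s⁻¹
|1/T₁ − 1/T₂| = 0.00459629 s⁻¹
T_syn = 1 / |1/T₁ − 1/T₂| = 217.567 s ≈ 3.626 minutes

Final answer: T_syn = 3.626 minutes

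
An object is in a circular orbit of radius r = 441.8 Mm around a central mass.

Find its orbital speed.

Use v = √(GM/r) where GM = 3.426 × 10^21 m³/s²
r = 441.8 Mm = 4.418 × 10^8 m
GM = 3.426 × 10^21 m³/s²
GM/r = (3.426 × 10^21) / (4.418 × 10^8) = 7.75464 × 10^12 m²/s²
v = √(GM/r) = 2.78472 × 10^6 m/s ≈ 2785 km/s

Final answer: 2785 km/s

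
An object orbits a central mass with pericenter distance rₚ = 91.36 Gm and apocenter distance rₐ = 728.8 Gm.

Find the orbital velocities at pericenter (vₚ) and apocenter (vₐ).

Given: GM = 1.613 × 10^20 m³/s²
rₚ = 91.36 Gm = 9.136 × 10^10 m
rₐ = 728.8 Gm = 7.288 × 10^11 m
GM = 1.613 × 10^20 m³/s²
a = (rₚ + rₐ)/2 = 4.1008 × 10^11 m
Vis-viva: v² = GM (2/r − 1/a)
vₚ² = 1.613 × 10^20 × (2.18914 × 10^-11 − 2.43855 × 10^-12) = 3.13775 × 10^9 m²/s²
vₚ = 56015.6 m/s ≈ 56.02 km/s
vₐ² = 1.613 × 10^20 × (2.74424 × 10^-12 − 2.43855 × 10^-12) = 4.93076 × 10^7 m²/s²
vₐ = 7021.93 m/s ≈ 7.022 km/s

Final answer: vₚ = 56.02 km/s, vₐ = 7.022 km/s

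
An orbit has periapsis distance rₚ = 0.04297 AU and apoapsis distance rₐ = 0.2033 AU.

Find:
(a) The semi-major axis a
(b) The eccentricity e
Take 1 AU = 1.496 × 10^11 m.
rₚ = 0.04297 AU = 6.42831 × 10^9 m
rₐ = 0.2033 AU = 3.04137 × 10^10 m
(a) a = (rₚ + rₐ)/2 = 1.8421 × 10^10 m ≈ 0.1231 AU
(b) e = (rₐ − rₚ)/(rₐ + rₚ) = (2.39854 × 10^10) / (3.6842 × 10^10) = 0.651033

Final answer:
(a) a = 0.1231 AU
(b) e = 0.651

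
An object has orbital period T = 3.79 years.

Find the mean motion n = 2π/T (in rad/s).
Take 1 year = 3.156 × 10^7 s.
T = 3.79 years = 1.19612 × 10^8 s
n = 2π / (1.19612 × 10^8 s) = 5.25295 × 10^-8 rad/s ≈ 5.253 × 10^-8 rad/s

Final answer: n = 5.253 × 10^-8 rad/s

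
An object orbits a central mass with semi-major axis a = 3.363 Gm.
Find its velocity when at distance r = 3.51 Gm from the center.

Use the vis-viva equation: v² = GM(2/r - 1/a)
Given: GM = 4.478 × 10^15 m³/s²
a = 3.363 Gm = 3.363 × 10^9 m
r = 3.51 Gm = 3.51 × 10^9 m
GM = 4.478 × 10^15 m³/s²
2/r − 1/a = 5.69801 × 10^-10 − 2.97354 × 10^-10 = 2.72447 × 10^-10 m⁻¹
v² = GM (2/r − 1/a) = 1.22002 × 10^6 m²/s²
v = 1104.54 m/s ≈ 1.105 km/s

Final answer: 1.105 km/s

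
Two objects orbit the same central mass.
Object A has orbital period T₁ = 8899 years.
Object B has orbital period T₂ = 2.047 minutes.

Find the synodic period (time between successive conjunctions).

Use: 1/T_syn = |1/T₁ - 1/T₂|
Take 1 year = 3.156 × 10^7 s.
T₁ = 8899 years = 2.80852 × 10^11 s
T₂ = 2.047 minutes = 122.82 s
1/T₁ = 3.56059 × 10^-12 s⁻¹
1/T₂ = 0.008142 s⁻¹
|1/T₁ − 1/T₂| = 0.008142 s⁻¹
T_syn = 1 / |1/T₁ − 1/T₂| = 122.82 s ≈ 2.047 minutes

Final answer: T_syn = 2.047 minutes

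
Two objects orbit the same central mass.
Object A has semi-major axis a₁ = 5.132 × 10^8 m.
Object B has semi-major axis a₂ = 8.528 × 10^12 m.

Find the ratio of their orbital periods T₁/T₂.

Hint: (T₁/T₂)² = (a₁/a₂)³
a₁ = 5.132 × 10^8 m
a₂ = 8.528 × 10^12 m
a₁/a₂ = 6.01782 × 10^-5
T₁/T₂ = (a₁/a₂)^(3/2) = (6.01782 × 10^-5)^1.5 = 4.6683 × 10^-7

Final answer: T₁/T₂ = 4.668 × 10^-7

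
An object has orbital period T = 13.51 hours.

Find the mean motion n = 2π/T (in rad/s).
T = 13.51 hours = 48636 s
n = 2π / 48636 s = 0.000129188 rad/s ≈ 0.0001292 rad/s

Final answer: n = 0.0001292 rad/s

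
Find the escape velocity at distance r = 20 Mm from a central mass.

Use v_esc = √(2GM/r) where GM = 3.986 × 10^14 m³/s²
r = 20 Mm = 2 × 10^7 m
GM = 3.986 × 10^14 m³/s²
2GM/r = 2 × (3.986 × 10^14) / (2 × 10^7) = 3.986 × 10^7 m²/s²
v_esc = √(2GM/r) = 6313.48 m/s ≈ 6.313 km/s

Final answer: 6.313 km/s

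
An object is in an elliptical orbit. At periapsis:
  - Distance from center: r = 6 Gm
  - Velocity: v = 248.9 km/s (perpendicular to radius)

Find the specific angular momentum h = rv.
r = 6 Gm = 6 × 10^9 m
v = 248.9 km/s = 248900 m/s
h = rv = 6 × 10^9 × 248900 = 1.4934 × 10^15 m²/s ≈ 1.493 × 10^15 m²/s

Final answer: h = 1.493 × 10^15 m²/s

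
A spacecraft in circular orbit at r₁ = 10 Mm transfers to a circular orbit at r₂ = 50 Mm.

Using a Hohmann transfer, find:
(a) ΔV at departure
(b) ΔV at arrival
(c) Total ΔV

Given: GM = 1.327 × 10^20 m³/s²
r₁ = 10 Mm = 1 × 10^7 m
r₂ = 50 Mm = 5 × 10^7 m
GM = 1.327 × 10^20 m³/s²
Transfer ellipse: a_t = (r₁ + r₂)/2 = 3 × 10^7 m
Circular speed at r₁: v₁ = √(GM/r₁) = 3.6428 × 10^6 m/s
Transfer speed at r₁ (periapsis): v₁ₜ = √(GM(2/r₁ − 1/a_t)) = 4.70284 × 10^6 m/s
(a) ΔV₁ = v₁ₜ − v₁ = 1.06003 × 10^6 m/s ≈ 1060 km/s
Circular speed at r₂: v₂ = √(GM/r₂) = 1.62911 × 10^6 m/s
Transfer speed at r₂ (apoapsis): v₂ₜ = √(GM(2/r₂ − 1/a_t)) = 940567 m/s
(b) ΔV₂ = v₂ − v₂ₜ = 688543 m/s ≈ 688.5 km/s
(c) ΔV_total = ΔV₁ + ΔV₂ = 1.74858 × 10^6 m/s ≈ 1749 km/s

Final answer:
(a) ΔV₁ = 1060 km/s
(b) ΔV₂ = 688.5 km/s
(c) ΔV_total = 1749 km/s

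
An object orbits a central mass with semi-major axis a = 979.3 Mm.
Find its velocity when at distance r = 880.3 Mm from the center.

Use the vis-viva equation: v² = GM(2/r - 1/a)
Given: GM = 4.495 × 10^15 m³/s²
a = 979.3 Mm = 9.793 × 10^8 m
r = 880.3 Mm = 8.803 × 10^8 m
GM = 4.495 × 10^15 m³/s²
2/r − 1/a = 2.27195 × 10^-9 − 1.02114 × 10^-9 = 1.25082 × 10^-9 m⁻¹
v² = GM (2/r − 1/a) = 5.62241 × 10^6 m²/s²
v = 2371.16 m/s ≈ 2.371 km/s

Final answer: 2.371 km/s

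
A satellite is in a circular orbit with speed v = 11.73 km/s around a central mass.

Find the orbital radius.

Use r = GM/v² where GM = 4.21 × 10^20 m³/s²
v = 11.73 km/s = 11730 m/s
GM = 4.21 × 10^20 m³/s²
v² = 1.37593 × 10^8 m²/s²
r = GM/v² = (4.21 × 10^20) / (1.37593 × 10^8) = 3.05975 × 10^12 m ≈ 3.06 × 10^12 m

Final answer: 3.06 × 10^12 m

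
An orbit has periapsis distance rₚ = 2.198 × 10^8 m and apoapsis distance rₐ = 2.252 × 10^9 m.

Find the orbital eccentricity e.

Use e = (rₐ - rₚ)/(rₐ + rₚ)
rₚ = 2.198 × 10^8 m
rₐ = 2.252 × 10^9 m
rₐ − rₚ = 2.0322 × 10^9 m
rₐ + rₚ = 2.4718 × 10^9 m
e = (rₐ − rₚ)/(rₐ + rₚ) = 0.822154

Final answer: e = 0.8222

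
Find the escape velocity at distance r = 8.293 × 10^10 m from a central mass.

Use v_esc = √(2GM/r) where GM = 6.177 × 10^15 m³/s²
r = 8.293 × 10^10 m
GM = 6.177 × 10^15 m³/s²
2GM/r = 2 × (6.177 × 10^15) / (8.293 × 10^10) = 148969 m²/s²
v_esc = √(2GM/r) = 385.965 m/s ≈ 386 m/s

Final answer: 386 m/s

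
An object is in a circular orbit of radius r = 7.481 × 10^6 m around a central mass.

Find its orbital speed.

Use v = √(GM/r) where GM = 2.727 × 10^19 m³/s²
r = 7.481 × 10^6 m
GM = 2.727 × 10^19 m³/s²
GM/r = (2.727 × 10^19) / (7.481 × 10^6) = 3.64523 × 10^12 m²/s²
v = √(GM/r) = 1.90925 × 10^6 m/s ≈ 1909 km/s

Final answer: 1909 km/s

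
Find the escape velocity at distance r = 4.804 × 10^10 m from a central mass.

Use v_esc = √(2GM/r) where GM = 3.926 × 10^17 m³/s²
r = 4.804 × 10^10 m
GM = 3.926 × 10^17 m³/s²
2GM/r = 2 × (3.926 × 10^17) / (4.804 × 10^10) = 1.63447 × 10^7 m²/s²
v_esc = √(2GM/r) = 4042.86 m/s ≈ 4.043 km/s

Final answer: 4.043 km/s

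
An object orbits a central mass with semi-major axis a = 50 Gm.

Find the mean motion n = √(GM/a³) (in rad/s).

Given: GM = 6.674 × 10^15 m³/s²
a = 50 Gm = 5 × 10^10 m
GM = 6.674 × 10^15 m³/s²
a³ = 1.25 × 10^32 m³
GM/a³ = (6.674 × 10^15) / (1.25 × 10^32) = 5.3392 × 10^-17 s⁻²
n = √(GM/a³) = 7.30698 × 10^-9 rad/s ≈ 7.307 × 10^-9 rad/s

Final answer: n = 7.307 × 10^-9 rad/s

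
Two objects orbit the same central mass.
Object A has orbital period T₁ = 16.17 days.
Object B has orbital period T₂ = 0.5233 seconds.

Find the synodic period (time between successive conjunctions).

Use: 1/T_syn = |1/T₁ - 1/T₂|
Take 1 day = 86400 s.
T₁ = 16.17 days = 1.39709 × 10^6 s
T₂ = 0.5233 seconds
1/T₁ = 7.15775 × 10^-7 s⁻¹
1/T₂ = 1.91095 s⁻¹
|1/T₁ − 1/T₂| = 1.91095 s⁻¹
T_syn = 1 / |1/T₁ − 1/T₂| = 0.5233 s ≈ 0.5233 seconds

Final answer: T_syn = 0.5233 seconds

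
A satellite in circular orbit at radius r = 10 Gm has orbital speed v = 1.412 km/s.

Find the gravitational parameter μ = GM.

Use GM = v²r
r = 10 Gm = 1 × 10^10 m
v = 1.412 km/s = 1412 m/s
v² = 1.99374 × 10^6 m²/s²
GM = v²r = 1.99374 × 10^6 × 1 × 10^10 = 1.99374 × 10^16 m³/s²
GM ≈ 1.994 × 10^16 m³/s²

Final answer: GM = 1.994 × 10^16 m³/s²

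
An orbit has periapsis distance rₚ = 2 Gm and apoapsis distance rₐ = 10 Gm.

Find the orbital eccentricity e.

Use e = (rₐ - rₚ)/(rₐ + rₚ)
rₚ = 2 Gm = 2 × 10^9 m
rₐ = 10 Gm = 1 × 10^10 m
rₐ − rₚ = 8 × 10^9 m
rₐ + rₚ = 1.2 × 10^10 m
e = (rₐ − rₚ)/(rₐ + rₚ) = 0.666667

Final answer: e = 0.6667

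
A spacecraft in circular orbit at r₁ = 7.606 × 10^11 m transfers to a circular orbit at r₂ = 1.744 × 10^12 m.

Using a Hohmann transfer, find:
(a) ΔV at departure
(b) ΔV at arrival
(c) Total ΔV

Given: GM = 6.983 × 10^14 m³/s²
r₁ = 7.606 × 10^11 m
r₂ = 1.744 × 10^12 m
GM = 6.983 × 10^14 m³/s²
Transfer ellipse: a_t = (r₁ + r₂)/2 = 1.2523 × 10^12 m
Circular speed at r₁: v₁ = √(GM/r₁) = 30.3 m/s
Transfer speed at r₁ (periapsis): v₁ₜ = √(GM(2/r₁ − 1/a_t)) = 35.7571 m/s
(a) ΔV₁ = v₁ₜ − v₁ = 5.45705 m/s ≈ 5.457 m/s
Circular speed at r₂: v₂ = √(GM/r₂) = 20.01 m/s
Transfer speed at r₂ (apoapsis): v₂ₜ = √(GM(2/r₂ − 1/a_t)) = 15.5945 m/s
(b) ΔV₂ = v₂ − v₂ₜ = 4.41552 m/s ≈ 4.416 m/s
(c) ΔV_total = ΔV₁ + ΔV₂ = 9.87257 m/s ≈ 9.873 m/s

Final answer:
(a) ΔV₁ = 5.457 m/s
(b) ΔV₂ = 4.416 m/s
(c) ΔV_total = 9.873 m/s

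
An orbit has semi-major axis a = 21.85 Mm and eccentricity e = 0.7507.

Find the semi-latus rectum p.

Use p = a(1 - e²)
a = 21.85 Mm = 2.185 × 10^7 m
e = 0.7507,  e² = 0.56355,  1 − e² = 0.43645
p = a(1 − e²) = 2.185 × 10^7 m × 0.43645 = 9.53642 × 10^6 m ≈ 9.536 Mm

Final answer: p = 9.536 Mm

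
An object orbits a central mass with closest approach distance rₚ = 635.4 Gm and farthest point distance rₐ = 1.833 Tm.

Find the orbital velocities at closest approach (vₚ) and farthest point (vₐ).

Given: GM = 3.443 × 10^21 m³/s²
rₚ = 635.4 Gm = 6.354 × 10^11 m
rₐ = 1.833 Tm = 1.833 × 10^12 m
GM = 3.443 × 10^21 m³/s²
a = (rₚ + rₐ)/2 = 1.2342 × 10^12 m
Vis-viva: v² = GM (2/r − 1/a)
vₚ² = 3.443 × 10^21 × (3.14762 × 10^-12 − 8.10241 × 10^-13) = 8.04761 × 10^9 m²/s²
vₚ = 89708.5 m/s ≈ 89.71 km/s
vₐ² = 3.443 × 10^21 × (1.09111 × 10^-12 − 8.10241 × 10^-13) = 9.67022 × 10^8 m²/s²
vₐ = 31097 m/s ≈ 31.1 km/s

Final answer: vₚ = 89.71 km/s, vₐ = 31.1 km/s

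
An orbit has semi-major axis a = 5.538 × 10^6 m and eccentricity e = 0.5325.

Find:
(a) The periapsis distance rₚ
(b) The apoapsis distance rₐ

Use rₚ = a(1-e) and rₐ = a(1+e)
a = 5.538 × 10^6 m
e = 0.5325:  1 − e = 0.4675,  1 + e = 1.5325
(a) rₚ = a(1 − e) = 5.538 × 10^6 m × 0.4675 = 2.58902 × 10^6 m ≈ 2.589 × 10^6 m
(b) rₐ = a(1 + e) = 5.538 × 10^6 m × 1.5325 = 8.48698 × 10^6 m ≈ 8.487 × 10^6 m

Final answer:
(a) rₚ = 2.589 × 10^6 m
(b) rₐ = 8.487 × 10^6 m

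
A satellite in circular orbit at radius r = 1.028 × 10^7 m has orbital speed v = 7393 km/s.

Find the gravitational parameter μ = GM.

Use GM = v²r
r = 1.028 × 10^7 m
v = 7393 km/s = 7.393 × 10^6 m/s
v² = 5.46564 × 10^13 m²/s²
GM = v²r = 5.46564 × 10^13 × 1.028 × 10^7 = 5.61868 × 10^20 m³/s²
GM ≈ 5.619 × 10^20 m³/s²

Final answer: GM = 5.619 × 10^20 m³/s²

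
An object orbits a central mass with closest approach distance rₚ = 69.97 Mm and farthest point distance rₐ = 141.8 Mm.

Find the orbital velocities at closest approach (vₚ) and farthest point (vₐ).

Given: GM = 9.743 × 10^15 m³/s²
rₚ = 69.97 Mm = 6.997 × 10^7 m
rₐ = 141.8 Mm = 1.418 × 10^8 m
GM = 9.743 × 10^15 m³/s²
a = (rₚ + rₐ)/2 = 1.05885 × 10^8 m
Vis-viva: v² = GM (2/r − 1/a)
vₚ² = 9.743 × 10^15 × (2.85837 × 10^-8 − 9.44421 × 10^-9) = 1.86476 × 10^8 m²/s²
vₚ = 13655.6 m/s ≈ 13.66 km/s
vₐ² = 9.743 × 10^15 × (1.41044 × 10^-8 − 9.44421 × 10^-9) = 4.5404 × 10^7 m²/s²
vₐ = 6738.25 m/s ≈ 6.738 km/s

Final answer: vₚ = 13.66 km/s, vₐ = 6.738 km/s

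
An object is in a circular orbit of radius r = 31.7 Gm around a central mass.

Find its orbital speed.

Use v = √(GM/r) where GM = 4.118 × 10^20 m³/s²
r = 31.7 Gm = 3.17 × 10^10 m
GM = 4.118 × 10^20 m³/s²
GM/r = (4.118 × 10^20) / (3.17 × 10^10) = 1.29905 × 10^10 m²/s²
v = √(GM/r) = 113976 m/s ≈ 114 km/s

Final answer: 114 km/s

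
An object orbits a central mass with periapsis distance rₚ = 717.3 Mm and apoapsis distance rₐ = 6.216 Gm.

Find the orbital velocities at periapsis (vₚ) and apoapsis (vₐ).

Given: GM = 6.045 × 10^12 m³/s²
rₚ = 717.3 Mm = 7.173 × 10^8 m
rₐ = 6.216 Gm = 6.216 × 10^9 m
GM = 6.045 × 10^12 m³/s²
a = (rₚ + rₐ)/2 = 3.46665 × 10^9 m
Vis-viva: v² = GM (2/r − 1/a)
vₚ² = 6.045 × 10^12 × (2.78823 × 10^-9 − 2.88463 × 10^-10) = 15111.1 m²/s²
vₚ = 122.927 m/s ≈ 122.9 m/s
vₐ² = 6.045 × 10^12 × (3.2175 × 10^-10 − 2.88463 × 10^-10) = 201.222 m²/s²
vₐ = 14.1853 m/s ≈ 14.19 m/s

Final answer: vₚ = 122.9 m/s, vₐ = 14.19 m/s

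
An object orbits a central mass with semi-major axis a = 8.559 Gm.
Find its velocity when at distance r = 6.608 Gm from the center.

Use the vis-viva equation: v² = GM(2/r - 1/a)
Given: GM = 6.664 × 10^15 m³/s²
a = 8.559 Gm = 8.559 × 10^9 m
r = 6.608 Gm = 6.608 × 10^9 m
GM = 6.664 × 10^15 m³/s²
2/r − 1/a = 3.02663 × 10^-10 − 1.16836 × 10^-10 = 1.85827 × 10^-10 m⁻¹
v² = GM (2/r − 1/a) = 1.23835 × 10^6 m²/s²
v = 1112.81 m/s ≈ 1.113 km/s

Final answer: 1.113 km/s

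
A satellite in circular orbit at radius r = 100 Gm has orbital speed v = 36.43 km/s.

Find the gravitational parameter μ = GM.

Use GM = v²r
r = 100 Gm = 1 × 10^11 m
v = 36.43 km/s = 36430 m/s
v² = 1.32714 × 10^9 m²/s²
GM = v²r = 1.32714 × 10^9 × 1 × 10^11 = 1.32714 × 10^20 m³/s²
GM ≈ 1.327 × 10^20 m³/s²

Final answer: GM = 1.327 × 10^20 m³/s²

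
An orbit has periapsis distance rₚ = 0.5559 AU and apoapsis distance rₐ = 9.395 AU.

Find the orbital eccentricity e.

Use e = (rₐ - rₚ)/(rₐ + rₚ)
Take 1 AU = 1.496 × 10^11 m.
rₚ = 0.5559 AU = 8.31626 × 10^10 m
rₐ = 9.395 AU = 1.40549 × 10^12 m
rₐ − rₚ = 1.32233 × 10^12 m
rₐ + rₚ = 1.48865 × 10^12 m
e = (rₐ − rₚ)/(rₐ + rₚ) = 0.888271

Final answer: e = 0.8883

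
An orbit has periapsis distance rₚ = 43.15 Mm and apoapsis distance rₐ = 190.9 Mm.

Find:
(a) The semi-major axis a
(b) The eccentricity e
rₚ = 43.15 Mm = 4.315 × 10^7 m
rₐ = 190.9 Mm = 1.909 × 10^8 m
(a) a = (rₚ + rₐ)/2 = 1.17025 × 10^8 m ≈ 117 Mm
(b) e = (rₐ − rₚ)/(rₐ + rₚ) = (1.4775 × 10^8) / (2.3405 × 10^8) = 0.631275

Final answer:
(a) a = 117 Mm
(b) e = 0.6313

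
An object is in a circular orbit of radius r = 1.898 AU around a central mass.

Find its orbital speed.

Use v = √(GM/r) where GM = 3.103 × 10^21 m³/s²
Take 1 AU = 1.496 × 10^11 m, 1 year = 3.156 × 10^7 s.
r = 1.898 AU = 2.83941 × 10^11 m
GM = 3.103 × 10^21 m³/s²
GM/r = (3.103 × 10^21) / (2.83941 × 10^11) = 1.09283 × 10^10 m²/s²
v = √(GM/r) = 104539 m/s ≈ 22.05 AU/year

Final answer: 22.05 AU/year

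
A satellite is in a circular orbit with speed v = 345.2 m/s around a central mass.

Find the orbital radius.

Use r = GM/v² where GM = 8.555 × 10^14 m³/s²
v = 345.2 m/s
GM = 8.555 × 10^14 m³/s²
v² = 119163 m²/s²
r = GM/v² = (8.555 × 10^14) / 119163 = 7.17924 × 10^9 m ≈ 7.179 × 10^9 m

Final answer: 7.179 × 10^9 m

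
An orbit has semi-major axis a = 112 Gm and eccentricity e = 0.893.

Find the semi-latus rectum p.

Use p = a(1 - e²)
a = 112 Gm = 1.12 × 10^11 m
e = 0.893,  e² = 0.797449,  1 − e² = 0.202551
p = a(1 − e²) = 1.12 × 10^11 m × 0.202551 = 2.26857 × 10^10 m ≈ 22.69 Gm

Final answer: p = 22.69 Gm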